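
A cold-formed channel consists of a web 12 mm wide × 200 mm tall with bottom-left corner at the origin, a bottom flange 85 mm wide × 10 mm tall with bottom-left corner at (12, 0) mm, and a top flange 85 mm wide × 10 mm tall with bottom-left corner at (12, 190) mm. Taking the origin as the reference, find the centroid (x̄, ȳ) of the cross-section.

web: A = 12 × 200 = 2400.00, centroid at (6.00, 100.00).
bottom flange: A = 85 × 10 = 850.00, centroid at (54.50, 5.00).
top flange: A = 85 × 10 = 850.00, centroid at (54.50, 195.00).
ΣA = 4100.00 mm²
ΣAx̄ = (2400.00)(6.00) + (850.00)(54.50) + (850.00)(54.50) = 107050.00 mm³
ΣAȳ = (2400.00)(100.00) + (850.00)(5.00) + (850.00)(195.00) = 410000.00 mm³
x̄ = 107050.00 / 4100.00 = 26.11 mm
ȳ = 410000.00 / 4100.00 = 100.00 mm

x̄ = 26.11 mm, ȳ = 100.00 mm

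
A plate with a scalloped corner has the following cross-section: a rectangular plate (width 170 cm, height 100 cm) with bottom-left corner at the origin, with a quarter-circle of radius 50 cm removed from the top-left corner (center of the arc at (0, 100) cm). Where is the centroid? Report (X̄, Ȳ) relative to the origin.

X̄ = 93.33 cm, Ȳ = 46.24 cm

plate: A = 170 × 100 = 17000.00, centroid at (85.00, 50.00).
removed quarter-circle: A = −¼π·50² = -1963.50, centroid at (21.22, 78.78).
ΣA = 15036.50 cm², ΣAX̄ = 1403333.33 cm³, ΣAȲ = 695317.13 cm³.
X̄ = 1403333.33/15036.50 = 93.33 cm; Ȳ = 695317.13/15036.50 = 46.24 cm.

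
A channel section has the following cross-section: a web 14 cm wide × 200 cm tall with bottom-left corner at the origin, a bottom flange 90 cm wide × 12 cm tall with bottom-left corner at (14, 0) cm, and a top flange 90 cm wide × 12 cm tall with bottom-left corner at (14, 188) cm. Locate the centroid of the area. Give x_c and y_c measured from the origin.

x_c = 29.65 cm, y_c = 100.00 cm

web: A = 14 × 200 = 2800.00, centroid at (7.00, 100.00).
bottom flange: A = 90 × 12 = 1080.00, centroid at (59.00, 6.00).
top flange: A = 90 × 12 = 1080.00, centroid at (59.00, 194.00).
ΣA = 4960.00 cm², ΣAx_c = 147040.00 cm³, ΣAy_c = 496000.00 cm³.
x_c = 147040.00/4960.00 = 29.65 cm; y_c = 496000.00/4960.00 = 100.00 cm.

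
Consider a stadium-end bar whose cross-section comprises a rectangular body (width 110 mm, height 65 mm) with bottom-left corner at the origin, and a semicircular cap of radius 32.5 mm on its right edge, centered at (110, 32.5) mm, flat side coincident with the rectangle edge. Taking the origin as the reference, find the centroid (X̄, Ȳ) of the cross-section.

rectangular body: A = 110 × 65 = 7150.00, centroid at (55.00, 32.50).
semicircular end: A = ½π·32.5² = 1659.15, centroid at (123.79, 32.50).
ΣA = 8809.15 mm², ΣAX̄ = 598642.31 mm³, ΣAȲ = 286297.49 mm³.
X̄ = 598642.31/8809.15 = 67.96 mm; Ȳ = 286297.49/8809.15 = 32.50 mm.

X̄ = 67.96 mm, Ȳ = 32.50 mm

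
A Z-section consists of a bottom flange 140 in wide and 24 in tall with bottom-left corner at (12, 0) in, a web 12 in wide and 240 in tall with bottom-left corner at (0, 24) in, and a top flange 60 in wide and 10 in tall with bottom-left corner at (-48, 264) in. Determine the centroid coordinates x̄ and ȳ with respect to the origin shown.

bottom flange: A = 140 × 24 = 3360.00, centroid at (82.00, 12.00).
web: A = 12 × 240 = 2880.00, centroid at (6.00, 144.00).
top flange: A = 60 × 10 = 600.00, centroid at (-18.00, 269.00).
ΣA = 6840.00 in²
ΣAx̄ = (3360.00)(82.00) + (2880.00)(6.00) + (600.00)(-18.00) = 282000.00 in³
ΣAȳ = (3360.00)(12.00) + (2880.00)(144.00) + (600.00)(269.00) = 616440.00 in³
x̄ = 282000.00 / 6840.00 = 41.23 in
ȳ = 616440.00 / 6840.00 = 90.12 in

x̄ = 41.23 in, ȳ = 90.12 in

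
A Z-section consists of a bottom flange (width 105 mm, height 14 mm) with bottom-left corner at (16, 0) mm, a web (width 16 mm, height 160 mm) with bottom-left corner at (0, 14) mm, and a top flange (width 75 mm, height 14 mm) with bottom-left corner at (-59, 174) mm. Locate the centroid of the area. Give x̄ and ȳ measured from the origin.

x̄ = 19.41 mm, ȳ = 86.81 mm

Part | A | x̄ᵢ | ȳᵢ | A·x̄ᵢ | A·ȳᵢ
bottom flange | 1470.00 | 68.50 | 7.00 | 100695.00 | 10290.00
web | 2560.00 | 8.00 | 94.00 | 20480.00 | 240640.00
top flange | 1050.00 | -21.50 | 181.00 | -22575.00 | 190050.00
Σ | 5080.00 |  |  | 98600.00 | 440980.00
x̄ = 98600.00 / 5080.00 = 19.41 mm
ȳ = 440980.00 / 5080.00 = 86.81 mm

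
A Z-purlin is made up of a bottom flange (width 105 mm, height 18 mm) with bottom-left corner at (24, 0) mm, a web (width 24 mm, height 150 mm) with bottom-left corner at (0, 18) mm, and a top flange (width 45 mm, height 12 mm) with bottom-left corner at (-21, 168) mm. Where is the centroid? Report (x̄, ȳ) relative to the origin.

x̄ = 31.28 mm, ȳ = 73.93 mm

bottom flange: A = 105 × 18 = 1890.00, centroid at (76.50, 9.00).
web: A = 24 × 150 = 3600.00, centroid at (12.00, 93.00).
top flange: A = 45 × 12 = 540.00, centroid at (1.50, 174.00).
ΣA = 6030.00 mm², ΣAx̄ = 188595.00 mm³, ΣAȳ = 445770.00 mm³.
x̄ = 188595.00/6030.00 = 31.28 mm; ȳ = 445770.00/6030.00 = 73.93 mm.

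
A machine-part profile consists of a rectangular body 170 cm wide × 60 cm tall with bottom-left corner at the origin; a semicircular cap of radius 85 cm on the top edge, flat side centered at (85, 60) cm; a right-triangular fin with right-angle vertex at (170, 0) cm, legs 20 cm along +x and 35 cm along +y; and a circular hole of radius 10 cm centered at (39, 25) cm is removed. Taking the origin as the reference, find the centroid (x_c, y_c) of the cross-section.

x_c = 87.16 cm, y_c = 64.52 cm

rectangular body: A = 170 × 60 = 10200.00, centroid at (85.00, 30.00).
semicircular top: A = ½π·85² = 11349.00, centroid at (85.00, 96.08).
triangular fin: A = ½·20·35 = 350.00, centroid at (176.67, 11.67).
hole: A = −π·10² = -314.16, centroid at (39.00, 25.00).
ΣA = 21584.84 cm²
ΣAx_c = (10200.00)(85.00) + (11349.00)(85.00) + (350.00)(176.67) + (-314.16)(39.00) = 1881246.42 cm³
ΣAy_c = (10200.00)(30.00) + (11349.00)(96.08) + (350.00)(11.67) + (-314.16)(25.00) = 1392586.23 cm³
x_c = 1881246.42 / 21584.84 = 87.16 cm
y_c = 1392586.23 / 21584.84 = 64.52 cm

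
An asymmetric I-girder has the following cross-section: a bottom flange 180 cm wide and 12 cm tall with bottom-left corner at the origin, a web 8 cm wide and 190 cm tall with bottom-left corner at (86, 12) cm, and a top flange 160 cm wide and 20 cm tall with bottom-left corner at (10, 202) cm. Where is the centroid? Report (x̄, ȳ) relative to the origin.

x̄ = 90.00 cm, ȳ = 124.13 cm

bottom flange: A = 180 × 12 = 2160.00, centroid at (90.00, 6.00).
web: A = 8 × 190 = 1520.00, centroid at (90.00, 107.00).
top flange: A = 160 × 20 = 3200.00, centroid at (90.00, 212.00).
ΣA = 6880.00 cm², ΣAx̄ = 619200.00 cm³, ΣAȳ = 854000.00 cm³.
x̄ = 619200.00/6880.00 = 90.00 cm; ȳ = 854000.00/6880.00 = 124.13 cm.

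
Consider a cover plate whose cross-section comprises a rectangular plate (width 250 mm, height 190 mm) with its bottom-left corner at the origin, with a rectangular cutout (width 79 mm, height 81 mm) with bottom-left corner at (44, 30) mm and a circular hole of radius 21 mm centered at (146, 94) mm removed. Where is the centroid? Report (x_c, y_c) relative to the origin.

x_c = 130.95 mm, y_c = 98.98 mm

plate: A = 250 × 190 = 47500.00, centroid at (125.00, 95.00).
hole 1: A = −(79 × 81) = -6399.00, centroid at (83.50, 70.50).
hole 2: A = −π·21² = -1385.44, centroid at (146.00, 94.00).
ΣA = 39715.56 mm²
ΣAx_c = (47500.00)(125.00) + (-6399.00)(83.50) + (-1385.44)(146.00) = 5200908.92 mm³
ΣAy_c = (47500.00)(95.00) + (-6399.00)(70.50) + (-1385.44)(94.00) = 3931138.92 mm³
x_c = 5200908.92 / 39715.56 = 130.95 mm
y_c = 3931138.92 / 39715.56 = 98.98 mm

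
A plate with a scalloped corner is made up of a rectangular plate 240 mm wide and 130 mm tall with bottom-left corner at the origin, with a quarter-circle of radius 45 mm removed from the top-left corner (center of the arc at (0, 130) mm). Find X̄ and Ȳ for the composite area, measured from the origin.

X̄ = 125.42 mm, Ȳ = 62.53 mm

plate: A = 240 × 130 = 31200.00, centroid at (120.00, 65.00).
removed quarter-circle: A = −¼π·45² = -1590.43, centroid at (19.10, 110.90).
ΣA = 29609.57 mm²
ΣAX̄ = (31200.00)(120.00) + (-1590.43)(19.10) = 3713625.00 mm³
ΣAȲ = (31200.00)(65.00) + (-1590.43)(110.90) = 1851618.93 mm³
X̄ = 3713625.00 / 29609.57 = 125.42 mm
Ȳ = 1851618.93 / 29609.57 = 62.53 mm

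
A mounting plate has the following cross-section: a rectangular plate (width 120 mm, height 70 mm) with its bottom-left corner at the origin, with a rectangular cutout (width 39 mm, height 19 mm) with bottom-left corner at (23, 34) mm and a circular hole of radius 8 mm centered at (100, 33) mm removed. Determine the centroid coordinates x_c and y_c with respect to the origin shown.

x_c = 60.66 mm, y_c = 34.21 mm

plate: A = 120 × 70 = 8400.00, centroid at (60.00, 35.00).
hole 1: A = −(39 × 19) = -741.00, centroid at (42.50, 43.50).
hole 2: A = −π·8² = -201.06, centroid at (100.00, 33.00).
ΣA = 7457.94 mm²
ΣAx_c = (8400.00)(60.00) + (-741.00)(42.50) + (-201.06)(100.00) = 452401.31 mm³
ΣAy_c = (8400.00)(35.00) + (-741.00)(43.50) + (-201.06)(33.00) = 255131.46 mm³
x_c = 452401.31 / 7457.94 = 60.66 mm
y_c = 255131.46 / 7457.94 = 34.21 mm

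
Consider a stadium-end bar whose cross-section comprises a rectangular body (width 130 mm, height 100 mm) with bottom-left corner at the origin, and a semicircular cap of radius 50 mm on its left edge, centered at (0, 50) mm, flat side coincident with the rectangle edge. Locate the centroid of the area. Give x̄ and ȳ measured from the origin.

x̄ = 45.00 mm, ȳ = 50.00 mm

rectangular body: A = 130 × 100 = 13000.00, centroid at (65.00, 50.00).
semicircular end: A = ½π·50² = 3926.99, centroid at (-21.22, 50.00).
ΣA = 16926.99 mm²
ΣAx̄ = (13000.00)(65.00) + (3926.99)(-21.22) = 761666.67 mm³
ΣAȳ = (13000.00)(50.00) + (3926.99)(50.00) = 846349.54 mm³
x̄ = 761666.67 / 16926.99 = 45.00 mm
ȳ = 846349.54 / 16926.99 = 50.00 mm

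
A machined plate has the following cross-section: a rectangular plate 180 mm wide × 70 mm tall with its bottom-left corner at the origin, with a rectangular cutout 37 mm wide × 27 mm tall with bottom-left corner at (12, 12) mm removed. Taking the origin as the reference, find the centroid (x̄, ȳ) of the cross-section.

x̄ = 95.12 mm, ȳ = 35.82 mm

plate: A = 180 × 70 = 12600.00, centroid at (90.00, 35.00).
hole: A = −(37 × 27) = -999.00, centroid at (30.50, 25.50).
ΣA = 11601.00 mm², ΣAx̄ = 1103530.50 mm³, ΣAȳ = 415525.50 mm³.
x̄ = 1103530.50/11601.00 = 95.12 mm; ȳ = 415525.50/11601.00 = 35.82 mm.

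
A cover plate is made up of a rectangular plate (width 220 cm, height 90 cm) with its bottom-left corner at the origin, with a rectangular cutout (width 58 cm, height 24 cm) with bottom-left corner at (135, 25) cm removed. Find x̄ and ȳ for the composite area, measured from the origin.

Part | A | x̄ᵢ | ȳᵢ | A·x̄ᵢ | A·ȳᵢ
plate | 19800.00 | 110.00 | 45.00 | 2178000.00 | 891000.00
hole | -1392.00 | 164.00 | 37.00 | -228288.00 | -51504.00
Σ | 18408.00 |  |  | 1949712.00 | 839496.00
x̄ = 1949712.00 / 18408.00 = 105.92 cm
ȳ = 839496.00 / 18408.00 = 45.60 cm

x̄ = 105.92 cm, ȳ = 45.60 cm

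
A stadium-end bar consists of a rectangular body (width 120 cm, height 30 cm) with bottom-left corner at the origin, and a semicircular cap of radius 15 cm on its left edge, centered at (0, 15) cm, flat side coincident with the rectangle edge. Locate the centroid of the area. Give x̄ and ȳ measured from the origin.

rectangular body: A = 120 × 30 = 3600.00, centroid at (60.00, 15.00).
semicircular end: A = ½π·15² = 353.43, centroid at (-6.37, 15.00).
ΣA = 3953.43 cm², ΣAx̄ = 213750.00 cm³, ΣAȳ = 59301.44 cm³.
x̄ = 213750.00/3953.43 = 54.07 cm; ȳ = 59301.44/3953.43 = 15.00 cm.

x̄ = 54.07 cm, ȳ = 15.00 cm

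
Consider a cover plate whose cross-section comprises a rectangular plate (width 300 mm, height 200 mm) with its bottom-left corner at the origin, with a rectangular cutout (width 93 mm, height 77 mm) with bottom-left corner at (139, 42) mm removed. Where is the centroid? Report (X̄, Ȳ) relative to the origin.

plate: A = 300 × 200 = 60000.00, centroid at (150.00, 100.00).
hole: A = −(93 × 77) = -7161.00, centroid at (185.50, 80.50).
ΣA = 52839.00 mm²
ΣAX̄ = (60000.00)(150.00) + (-7161.00)(185.50) = 7671634.50 mm³
ΣAȲ = (60000.00)(100.00) + (-7161.00)(80.50) = 5423539.50 mm³
X̄ = 7671634.50 / 52839.00 = 145.19 mm
Ȳ = 5423539.50 / 52839.00 = 102.64 mm

X̄ = 145.19 mm, Ȳ = 102.64 mm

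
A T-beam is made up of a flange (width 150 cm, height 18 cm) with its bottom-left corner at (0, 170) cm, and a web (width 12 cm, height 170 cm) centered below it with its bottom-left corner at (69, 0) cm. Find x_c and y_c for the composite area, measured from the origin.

web: A = 12 × 170 = 2040.00, centroid at (75.00, 85.00).
flange: A = 150 × 18 = 2700.00, centroid at (75.00, 179.00).
ΣA = 4740.00 cm²
ΣAx_c = (2040.00)(75.00) + (2700.00)(75.00) = 355500.00 cm³
ΣAy_c = (2040.00)(85.00) + (2700.00)(179.00) = 656700.00 cm³
x_c = 355500.00 / 4740.00 = 75.00 cm
y_c = 656700.00 / 4740.00 = 138.54 cm

x_c = 75.00 cm, y_c = 138.54 cm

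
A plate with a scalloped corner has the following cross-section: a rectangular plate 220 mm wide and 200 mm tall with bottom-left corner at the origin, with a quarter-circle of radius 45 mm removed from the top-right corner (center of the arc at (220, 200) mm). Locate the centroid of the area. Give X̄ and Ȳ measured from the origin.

Part | A | x̄ᵢ | ȳᵢ | A·x̄ᵢ | A·ȳᵢ
plate | 44000.00 | 110.00 | 100.00 | 4840000.00 | 4400000.00
removed quarter-circle | -1590.43 | 200.90 | 180.90 | -319519.88 | -287711.26
Σ | 42409.57 |  |  | 4520480.12 | 4112288.74
X̄ = 4520480.12 / 42409.57 = 106.59 mm
Ȳ = 4112288.74 / 42409.57 = 96.97 mm

X̄ = 106.59 mm, Ȳ = 96.97 mm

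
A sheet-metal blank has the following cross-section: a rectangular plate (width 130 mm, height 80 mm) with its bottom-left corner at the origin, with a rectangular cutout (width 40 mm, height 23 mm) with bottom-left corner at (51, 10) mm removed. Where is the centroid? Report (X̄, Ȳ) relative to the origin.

X̄ = 64.42 mm, Ȳ = 41.80 mm

Part | A | x̄ᵢ | ȳᵢ | A·x̄ᵢ | A·ȳᵢ
plate | 10400.00 | 65.00 | 40.00 | 676000.00 | 416000.00
hole | -920.00 | 71.00 | 21.50 | -65320.00 | -19780.00
Σ | 9480.00 |  |  | 610680.00 | 396220.00
X̄ = 610680.00 / 9480.00 = 64.42 mm
Ȳ = 396220.00 / 9480.00 = 41.80 mm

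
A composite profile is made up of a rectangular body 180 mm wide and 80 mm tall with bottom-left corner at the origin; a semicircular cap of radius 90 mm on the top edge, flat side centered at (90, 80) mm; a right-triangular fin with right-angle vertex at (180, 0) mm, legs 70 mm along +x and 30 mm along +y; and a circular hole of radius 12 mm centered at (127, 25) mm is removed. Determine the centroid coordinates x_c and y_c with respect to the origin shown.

x_c = 93.69 mm, y_c = 75.00 mm

rectangular body: A = 180 × 80 = 14400.00, centroid at (90.00, 40.00).
semicircular top: A = ½π·90² = 12723.45, centroid at (90.00, 118.20).
triangular fin: A = ½·70·30 = 1050.00, centroid at (203.33, 10.00).
hole: A = −π·12² = -452.39, centroid at (127.00, 25.00).
ΣA = 27721.06 mm²
ΣAx_c = (14400.00)(90.00) + (12723.45)(90.00) + (1050.00)(203.33) + (-452.39)(127.00) = 2597157.08 mm³
ΣAy_c = (14400.00)(40.00) + (12723.45)(118.20) + (1050.00)(10.00) + (-452.39)(25.00) = 2079066.29 mm³
x_c = 2597157.08 / 27721.06 = 93.69 mm
y_c = 2079066.29 / 27721.06 = 75.00 mm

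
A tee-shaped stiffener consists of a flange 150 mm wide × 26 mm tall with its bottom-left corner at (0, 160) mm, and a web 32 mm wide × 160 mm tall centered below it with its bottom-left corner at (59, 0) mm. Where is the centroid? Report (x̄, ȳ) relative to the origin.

x̄ = 75.00 mm, ȳ = 120.21 mm

Part | A | x̄ᵢ | ȳᵢ | A·x̄ᵢ | A·ȳᵢ
web | 5120.00 | 75.00 | 80.00 | 384000.00 | 409600.00
flange | 3900.00 | 75.00 | 173.00 | 292500.00 | 674700.00
Σ | 9020.00 |  |  | 676500.00 | 1084300.00
x̄ = 676500.00 / 9020.00 = 75.00 mm
ȳ = 1084300.00 / 9020.00 = 120.21 mm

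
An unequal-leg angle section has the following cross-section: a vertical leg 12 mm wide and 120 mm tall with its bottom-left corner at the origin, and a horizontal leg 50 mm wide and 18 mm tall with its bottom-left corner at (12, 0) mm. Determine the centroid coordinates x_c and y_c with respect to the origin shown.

Part | A | x̄ᵢ | ȳᵢ | A·x̄ᵢ | A·ȳᵢ
vertical leg | 1440.00 | 6.00 | 60.00 | 8640.00 | 86400.00
horizontal leg | 900.00 | 37.00 | 9.00 | 33300.00 | 8100.00
Σ | 2340.00 |  |  | 41940.00 | 94500.00
x_c = 41940.00 / 2340.00 = 17.92 mm
y_c = 94500.00 / 2340.00 = 40.38 mm

x_c = 17.92 mm, y_c = 40.38 mm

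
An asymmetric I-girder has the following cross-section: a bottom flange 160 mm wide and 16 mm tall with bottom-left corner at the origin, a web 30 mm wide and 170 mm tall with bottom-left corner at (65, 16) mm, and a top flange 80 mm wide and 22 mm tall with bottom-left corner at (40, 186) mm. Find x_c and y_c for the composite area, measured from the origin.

x_c = 80.00 mm, y_c = 93.66 mm

Part | A | x̄ᵢ | ȳᵢ | A·x̄ᵢ | A·ȳᵢ
bottom flange | 2560.00 | 80.00 | 8.00 | 204800.00 | 20480.00
web | 5100.00 | 80.00 | 101.00 | 408000.00 | 515100.00
top flange | 1760.00 | 80.00 | 197.00 | 140800.00 | 346720.00
Σ | 9420.00 |  |  | 753600.00 | 882300.00
x_c = 753600.00 / 9420.00 = 80.00 mm
y_c = 882300.00 / 9420.00 = 93.66 mm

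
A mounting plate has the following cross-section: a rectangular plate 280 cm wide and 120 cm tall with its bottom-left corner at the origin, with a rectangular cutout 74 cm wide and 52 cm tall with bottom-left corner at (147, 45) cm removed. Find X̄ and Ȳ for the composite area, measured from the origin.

plate: A = 280 × 120 = 33600.00, centroid at (140.00, 60.00).
hole: A = −(74 × 52) = -3848.00, centroid at (184.00, 71.00).
ΣA = 29752.00 cm²
ΣAX̄ = (33600.00)(140.00) + (-3848.00)(184.00) = 3995968.00 cm³
ΣAȲ = (33600.00)(60.00) + (-3848.00)(71.00) = 1742792.00 cm³
X̄ = 3995968.00 / 29752.00 = 134.31 cm
Ȳ = 1742792.00 / 29752.00 = 58.58 cm

X̄ = 134.31 cm, Ȳ = 58.58 cm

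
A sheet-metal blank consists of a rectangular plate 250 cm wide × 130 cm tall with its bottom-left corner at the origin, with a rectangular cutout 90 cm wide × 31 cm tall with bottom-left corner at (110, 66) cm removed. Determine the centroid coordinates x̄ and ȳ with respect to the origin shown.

plate: A = 250 × 130 = 32500.00, centroid at (125.00, 65.00).
hole: A = −(90 × 31) = -2790.00, centroid at (155.00, 81.50).
ΣA = 29710.00 cm²
ΣAx̄ = (32500.00)(125.00) + (-2790.00)(155.00) = 3630050.00 cm³
ΣAȳ = (32500.00)(65.00) + (-2790.00)(81.50) = 1885115.00 cm³
x̄ = 3630050.00 / 29710.00 = 122.18 cm
ȳ = 1885115.00 / 29710.00 = 63.45 cm

x̄ = 122.18 cm, ȳ = 63.45 cm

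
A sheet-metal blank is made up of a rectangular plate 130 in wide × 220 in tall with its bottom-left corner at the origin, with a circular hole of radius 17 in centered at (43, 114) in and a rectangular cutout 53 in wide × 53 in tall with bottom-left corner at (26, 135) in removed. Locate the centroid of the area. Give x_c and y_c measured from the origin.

plate: A = 130 × 220 = 28600.00, centroid at (65.00, 110.00).
hole 1: A = −π·17² = -907.92, centroid at (43.00, 114.00).
hole 2: A = −(53 × 53) = -2809.00, centroid at (52.50, 161.50).
ΣA = 24883.08 in²
ΣAx_c = (28600.00)(65.00) + (-907.92)(43.00) + (-2809.00)(52.50) = 1672486.93 in³
ΣAy_c = (28600.00)(110.00) + (-907.92)(114.00) + (-2809.00)(161.50) = 2588843.59 in³
x_c = 1672486.93 / 24883.08 = 67.21 in
y_c = 2588843.59 / 24883.08 = 104.04 in

x_c = 67.21 in, y_c = 104.04 in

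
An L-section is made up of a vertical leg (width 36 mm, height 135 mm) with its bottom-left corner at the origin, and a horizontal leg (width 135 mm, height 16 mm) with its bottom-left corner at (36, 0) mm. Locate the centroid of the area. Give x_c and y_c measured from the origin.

vertical leg: A = 36 × 135 = 4860.00, centroid at (18.00, 67.50).
horizontal leg: A = 135 × 16 = 2160.00, centroid at (103.50, 8.00).
ΣA = 7020.00 mm², ΣAx_c = 311040.00 mm³, ΣAy_c = 345330.00 mm³.
x_c = 311040.00/7020.00 = 44.31 mm; y_c = 345330.00/7020.00 = 49.19 mm.

x_c = 44.31 mm, y_c = 49.19 mm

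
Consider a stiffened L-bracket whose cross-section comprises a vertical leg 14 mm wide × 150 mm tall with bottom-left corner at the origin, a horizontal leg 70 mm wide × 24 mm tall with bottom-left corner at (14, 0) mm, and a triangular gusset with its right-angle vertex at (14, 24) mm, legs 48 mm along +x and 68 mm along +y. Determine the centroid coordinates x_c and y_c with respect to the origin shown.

Part | A | x̄ᵢ | ȳᵢ | A·x̄ᵢ | A·ȳᵢ
vertical leg | 2100.00 | 7.00 | 75.00 | 14700.00 | 157500.00
horizontal leg | 1680.00 | 49.00 | 12.00 | 82320.00 | 20160.00
gusset | 1632.00 | 30.00 | 46.67 | 48960.00 | 76160.00
Σ | 5412.00 |  |  | 145980.00 | 253820.00
x_c = 145980.00 / 5412.00 = 26.97 mm
y_c = 253820.00 / 5412.00 = 46.90 mm

x_c = 26.97 mm, y_c = 46.90 mm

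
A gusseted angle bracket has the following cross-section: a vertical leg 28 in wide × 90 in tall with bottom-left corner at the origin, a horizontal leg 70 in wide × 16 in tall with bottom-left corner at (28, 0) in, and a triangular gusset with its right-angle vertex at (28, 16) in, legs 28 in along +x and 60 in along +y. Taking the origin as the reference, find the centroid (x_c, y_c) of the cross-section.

Part | A | x̄ᵢ | ȳᵢ | A·x̄ᵢ | A·ȳᵢ
vertical leg | 2520.00 | 14.00 | 45.00 | 35280.00 | 113400.00
horizontal leg | 1120.00 | 63.00 | 8.00 | 70560.00 | 8960.00
gusset | 840.00 | 37.33 | 36.00 | 31360.00 | 30240.00
Σ | 4480.00 |  |  | 137200.00 | 152600.00
x_c = 137200.00 / 4480.00 = 30.62 in
y_c = 152600.00 / 4480.00 = 34.06 in

x_c = 30.62 in, y_c = 34.06 in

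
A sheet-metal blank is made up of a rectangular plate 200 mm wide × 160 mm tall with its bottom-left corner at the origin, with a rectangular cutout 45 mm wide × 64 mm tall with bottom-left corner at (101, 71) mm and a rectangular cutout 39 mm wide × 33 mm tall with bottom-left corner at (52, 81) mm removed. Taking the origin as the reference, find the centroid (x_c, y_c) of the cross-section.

x_c = 98.89 mm, y_c = 76.81 mm

plate: A = 200 × 160 = 32000.00, centroid at (100.00, 80.00).
hole 1: A = −(45 × 64) = -2880.00, centroid at (123.50, 103.00).
hole 2: A = −(39 × 33) = -1287.00, centroid at (71.50, 97.50).
ΣA = 27833.00 mm²
ΣAx_c = (32000.00)(100.00) + (-2880.00)(123.50) + (-1287.00)(71.50) = 2752299.50 mm³
ΣAy_c = (32000.00)(80.00) + (-2880.00)(103.00) + (-1287.00)(97.50) = 2137877.50 mm³
x_c = 2752299.50 / 27833.00 = 98.89 mm
y_c = 2137877.50 / 27833.00 = 76.81 mm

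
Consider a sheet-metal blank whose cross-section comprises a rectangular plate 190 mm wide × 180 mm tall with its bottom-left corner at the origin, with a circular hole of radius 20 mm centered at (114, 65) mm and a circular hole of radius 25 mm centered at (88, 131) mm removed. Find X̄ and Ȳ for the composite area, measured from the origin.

X̄ = 94.67 mm, Ȳ = 88.42 mm

plate: A = 190 × 180 = 34200.00, centroid at (95.00, 90.00).
hole 1: A = −π·20² = -1256.64, centroid at (114.00, 65.00).
hole 2: A = −π·25² = -1963.50, centroid at (88.00, 131.00).
ΣA = 30979.87 mm², ΣAX̄ = 2932955.78 mm³, ΣAȲ = 2739100.69 mm³.
X̄ = 2932955.78/30979.87 = 94.67 mm; Ȳ = 2739100.69/30979.87 = 88.42 mm.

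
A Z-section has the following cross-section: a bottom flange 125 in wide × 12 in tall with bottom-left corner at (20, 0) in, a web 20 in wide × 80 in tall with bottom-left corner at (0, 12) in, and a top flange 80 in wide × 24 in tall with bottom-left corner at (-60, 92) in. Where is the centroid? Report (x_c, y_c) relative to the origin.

Part | A | x̄ᵢ | ȳᵢ | A·x̄ᵢ | A·ȳᵢ
bottom flange | 1500.00 | 82.50 | 6.00 | 123750.00 | 9000.00
web | 1600.00 | 10.00 | 52.00 | 16000.00 | 83200.00
top flange | 1920.00 | -20.00 | 104.00 | -38400.00 | 199680.00
Σ | 5020.00 |  |  | 101350.00 | 291880.00
x_c = 101350.00 / 5020.00 = 20.19 in
y_c = 291880.00 / 5020.00 = 58.14 in

x_c = 20.19 in, y_c = 58.14 in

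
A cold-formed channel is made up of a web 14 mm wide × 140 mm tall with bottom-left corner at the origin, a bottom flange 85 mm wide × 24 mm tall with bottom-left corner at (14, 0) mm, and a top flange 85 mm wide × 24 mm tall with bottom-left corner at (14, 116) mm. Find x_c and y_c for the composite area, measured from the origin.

web: A = 14 × 140 = 1960.00, centroid at (7.00, 70.00).
bottom flange: A = 85 × 24 = 2040.00, centroid at (56.50, 12.00).
top flange: A = 85 × 24 = 2040.00, centroid at (56.50, 128.00).
ΣA = 6040.00 mm²
ΣAx_c = (1960.00)(7.00) + (2040.00)(56.50) + (2040.00)(56.50) = 244240.00 mm³
ΣAy_c = (1960.00)(70.00) + (2040.00)(12.00) + (2040.00)(128.00) = 422800.00 mm³
x_c = 244240.00 / 6040.00 = 40.44 mm
y_c = 422800.00 / 6040.00 = 70.00 mm

x_c = 40.44 mm, y_c = 70.00 mm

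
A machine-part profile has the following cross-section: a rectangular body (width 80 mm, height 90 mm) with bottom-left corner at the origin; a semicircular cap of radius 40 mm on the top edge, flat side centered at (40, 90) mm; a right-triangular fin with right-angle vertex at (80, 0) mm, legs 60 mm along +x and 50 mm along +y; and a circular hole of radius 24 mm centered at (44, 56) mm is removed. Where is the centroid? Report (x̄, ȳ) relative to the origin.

x̄ = 48.80 mm, ȳ = 54.93 mm

Part | A | x̄ᵢ | ȳᵢ | A·x̄ᵢ | A·ȳᵢ
rectangular body | 7200.00 | 40.00 | 45.00 | 288000.00 | 324000.00
semicircular top | 2513.27 | 40.00 | 106.98 | 100530.96 | 268861.34
triangular fin | 1500.00 | 100.00 | 16.67 | 150000.00 | 25000.00
hole | -1809.56 | 44.00 | 56.00 | -79620.52 | -101335.21
Σ | 9403.72 |  |  | 458910.44 | 516526.13
x̄ = 458910.44 / 9403.72 = 48.80 mm
ȳ = 516526.13 / 9403.72 = 54.93 mm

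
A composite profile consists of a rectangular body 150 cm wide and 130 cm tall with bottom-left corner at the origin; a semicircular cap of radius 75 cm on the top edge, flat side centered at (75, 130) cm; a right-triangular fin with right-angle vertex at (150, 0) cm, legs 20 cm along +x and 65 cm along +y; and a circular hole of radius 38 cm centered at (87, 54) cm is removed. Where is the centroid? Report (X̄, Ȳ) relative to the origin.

X̄ = 74.94 cm, Ȳ = 100.88 cm

Part | A | x̄ᵢ | ȳᵢ | A·x̄ᵢ | A·ȳᵢ
rectangular body | 19500.00 | 75.00 | 65.00 | 1462500.00 | 1267500.00
semicircular top | 8835.73 | 75.00 | 161.83 | 662679.70 | 1429894.81
triangular fin | 650.00 | 156.67 | 21.67 | 101833.33 | 14083.33
hole | -4536.46 | 87.00 | 54.00 | -394672.00 | -244968.83
Σ | 24449.27 |  |  | 1832341.03 | 2466509.32
X̄ = 1832341.03 / 24449.27 = 74.94 cm
Ȳ = 2466509.32 / 24449.27 = 100.88 cm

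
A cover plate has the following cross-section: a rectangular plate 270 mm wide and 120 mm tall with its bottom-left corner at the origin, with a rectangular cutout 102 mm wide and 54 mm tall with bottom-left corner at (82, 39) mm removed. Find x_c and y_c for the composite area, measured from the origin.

Part | A | x̄ᵢ | ȳᵢ | A·x̄ᵢ | A·ȳᵢ
plate | 32400.00 | 135.00 | 60.00 | 4374000.00 | 1944000.00
hole | -5508.00 | 133.00 | 66.00 | -732564.00 | -363528.00
Σ | 26892.00 |  |  | 3641436.00 | 1580472.00
x_c = 3641436.00 / 26892.00 = 135.41 mm
y_c = 1580472.00 / 26892.00 = 58.77 mm

x_c = 135.41 mm, y_c = 58.77 mm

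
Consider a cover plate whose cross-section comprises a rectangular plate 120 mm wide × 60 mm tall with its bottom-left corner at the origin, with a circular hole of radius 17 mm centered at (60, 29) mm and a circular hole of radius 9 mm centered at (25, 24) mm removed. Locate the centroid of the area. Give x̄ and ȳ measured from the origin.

x̄ = 61.48 mm, ȳ = 30.40 mm

plate: A = 120 × 60 = 7200.00, centroid at (60.00, 30.00).
hole 1: A = −π·17² = -907.92, centroid at (60.00, 29.00).
hole 2: A = −π·9² = -254.47, centroid at (25.00, 24.00).
ΣA = 6037.61 mm²
ΣAx̄ = (7200.00)(60.00) + (-907.92)(60.00) + (-254.47)(25.00) = 371163.06 mm³
ΣAȳ = (7200.00)(30.00) + (-907.92)(29.00) + (-254.47)(24.00) = 183563.06 mm³
x̄ = 371163.06 / 6037.61 = 61.48 mm
ȳ = 183563.06 / 6037.61 = 30.40 mm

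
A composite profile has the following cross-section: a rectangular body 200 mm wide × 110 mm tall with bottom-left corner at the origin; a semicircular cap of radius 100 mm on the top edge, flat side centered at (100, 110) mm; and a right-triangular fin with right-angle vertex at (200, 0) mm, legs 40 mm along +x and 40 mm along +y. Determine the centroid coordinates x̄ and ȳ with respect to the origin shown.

x̄ = 102.35 mm, ȳ = 93.88 mm

Part | A | x̄ᵢ | ȳᵢ | A·x̄ᵢ | A·ȳᵢ
rectangular body | 22000.00 | 100.00 | 55.00 | 2200000.00 | 1210000.00
semicircular top | 15707.96 | 100.00 | 152.44 | 1570796.33 | 2394542.63
triangular fin | 800.00 | 213.33 | 13.33 | 170666.67 | 10666.67
Σ | 38507.96 |  |  | 3941462.99 | 3615209.29
x̄ = 3941462.99 / 38507.96 = 102.35 mm
ȳ = 3615209.29 / 38507.96 = 93.88 mm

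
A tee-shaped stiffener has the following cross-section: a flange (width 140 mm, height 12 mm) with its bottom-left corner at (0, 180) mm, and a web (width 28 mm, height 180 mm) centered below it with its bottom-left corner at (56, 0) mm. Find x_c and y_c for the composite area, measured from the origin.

Part | A | x̄ᵢ | ȳᵢ | A·x̄ᵢ | A·ȳᵢ
web | 5040.00 | 70.00 | 90.00 | 352800.00 | 453600.00
flange | 1680.00 | 70.00 | 186.00 | 117600.00 | 312480.00
Σ | 6720.00 |  |  | 470400.00 | 766080.00
x_c = 470400.00 / 6720.00 = 70.00 mm
y_c = 766080.00 / 6720.00 = 114.00 mm

x_c = 70.00 mm, y_c = 114.00 mm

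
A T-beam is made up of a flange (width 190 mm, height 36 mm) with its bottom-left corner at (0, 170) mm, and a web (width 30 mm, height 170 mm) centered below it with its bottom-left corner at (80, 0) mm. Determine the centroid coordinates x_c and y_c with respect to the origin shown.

x_c = 95.00 mm, y_c = 144.01 mm

Part | A | x̄ᵢ | ȳᵢ | A·x̄ᵢ | A·ȳᵢ
web | 5100.00 | 95.00 | 85.00 | 484500.00 | 433500.00
flange | 6840.00 | 95.00 | 188.00 | 649800.00 | 1285920.00
Σ | 11940.00 |  |  | 1134300.00 | 1719420.00
x_c = 1134300.00 / 11940.00 = 95.00 mm
y_c = 1719420.00 / 11940.00 = 144.01 mm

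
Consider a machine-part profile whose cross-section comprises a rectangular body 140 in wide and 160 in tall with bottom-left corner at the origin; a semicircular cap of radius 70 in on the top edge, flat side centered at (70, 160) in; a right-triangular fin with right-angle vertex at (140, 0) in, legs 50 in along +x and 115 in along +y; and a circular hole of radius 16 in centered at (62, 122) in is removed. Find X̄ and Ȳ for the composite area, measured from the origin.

rectangular body: A = 140 × 160 = 22400.00, centroid at (70.00, 80.00).
semicircular top: A = ½π·70² = 7696.90, centroid at (70.00, 189.71).
triangular fin: A = ½·50·115 = 2875.00, centroid at (156.67, 38.33).
hole: A = −π·16² = -804.25, centroid at (62.00, 122.00).
ΣA = 32167.65 in², ΣAX̄ = 2507336.45 in³, ΣAȲ = 3264261.10 in³.
X̄ = 2507336.45/32167.65 = 77.95 in; Ȳ = 3264261.10/32167.65 = 101.48 in.

X̄ = 77.95 in, Ȳ = 101.48 in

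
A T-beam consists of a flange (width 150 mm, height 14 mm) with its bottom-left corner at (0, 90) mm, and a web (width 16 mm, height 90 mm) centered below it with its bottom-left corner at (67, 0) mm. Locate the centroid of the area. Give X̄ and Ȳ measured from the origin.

X̄ = 75.00 mm, Ȳ = 75.85 mm

web: A = 16 × 90 = 1440.00, centroid at (75.00, 45.00).
flange: A = 150 × 14 = 2100.00, centroid at (75.00, 97.00).
ΣA = 3540.00 mm²
ΣAX̄ = (1440.00)(75.00) + (2100.00)(75.00) = 265500.00 mm³
ΣAȲ = (1440.00)(45.00) + (2100.00)(97.00) = 268500.00 mm³
X̄ = 265500.00 / 3540.00 = 75.00 mm
Ȳ = 268500.00 / 3540.00 = 75.85 mm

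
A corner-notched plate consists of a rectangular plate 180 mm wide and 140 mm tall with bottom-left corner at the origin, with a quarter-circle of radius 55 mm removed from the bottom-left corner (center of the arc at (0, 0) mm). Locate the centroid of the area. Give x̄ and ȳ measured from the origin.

x̄ = 96.94 mm, ȳ = 74.86 mm

Part | A | x̄ᵢ | ȳᵢ | A·x̄ᵢ | A·ȳᵢ
plate | 25200.00 | 90.00 | 70.00 | 2268000.00 | 1764000.00
removed quarter-circle | -2375.83 | 23.34 | 23.34 | -55458.33 | -55458.33
Σ | 22824.17 |  |  | 2212541.67 | 1708541.67
x̄ = 2212541.67 / 22824.17 = 96.94 mm
ȳ = 1708541.67 / 22824.17 = 74.86 mm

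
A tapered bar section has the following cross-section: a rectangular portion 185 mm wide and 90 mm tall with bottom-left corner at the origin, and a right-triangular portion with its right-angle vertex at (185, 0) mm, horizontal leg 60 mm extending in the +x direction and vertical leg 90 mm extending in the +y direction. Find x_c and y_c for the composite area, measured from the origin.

x_c = 108.20 mm, y_c = 42.91 mm

rectangular portion: A = 185 × 90 = 16650.00, centroid at (92.50, 45.00).
triangular portion: A = ½·60·90 = 2700.00, centroid at (205.00, 30.00).
ΣA = 19350.00 mm²
ΣAx_c = (16650.00)(92.50) + (2700.00)(205.00) = 2093625.00 mm³
ΣAy_c = (16650.00)(45.00) + (2700.00)(30.00) = 830250.00 mm³
x_c = 2093625.00 / 19350.00 = 108.20 mm
y_c = 830250.00 / 19350.00 = 42.91 mm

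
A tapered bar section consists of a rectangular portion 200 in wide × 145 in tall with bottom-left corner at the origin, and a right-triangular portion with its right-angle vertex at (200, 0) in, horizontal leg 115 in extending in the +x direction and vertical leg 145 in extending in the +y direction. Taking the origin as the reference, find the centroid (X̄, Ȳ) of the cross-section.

X̄ = 130.89 in, Ȳ = 67.10 in

rectangular portion: A = 200 × 145 = 29000.00, centroid at (100.00, 72.50).
triangular portion: A = ½·115·145 = 8337.50, centroid at (238.33, 48.33).
ΣA = 37337.50 in²
ΣAX̄ = (29000.00)(100.00) + (8337.50)(238.33) = 4887104.17 in³
ΣAȲ = (29000.00)(72.50) + (8337.50)(48.33) = 2505479.17 in³
X̄ = 4887104.17 / 37337.50 = 130.89 in
Ȳ = 2505479.17 / 37337.50 = 67.10 in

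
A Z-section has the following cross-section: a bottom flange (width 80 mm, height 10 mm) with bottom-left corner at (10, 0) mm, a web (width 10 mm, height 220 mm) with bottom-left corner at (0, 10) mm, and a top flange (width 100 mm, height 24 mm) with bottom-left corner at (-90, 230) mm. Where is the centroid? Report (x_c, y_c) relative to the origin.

Part | A | x̄ᵢ | ȳᵢ | A·x̄ᵢ | A·ȳᵢ
bottom flange | 800.00 | 50.00 | 5.00 | 40000.00 | 4000.00
web | 2200.00 | 5.00 | 120.00 | 11000.00 | 264000.00
top flange | 2400.00 | -40.00 | 242.00 | -96000.00 | 580800.00
Σ | 5400.00 |  |  | -45000.00 | 848800.00
x_c = -45000.00 / 5400.00 = -8.33 mm
y_c = 848800.00 / 5400.00 = 157.19 mm

x_c = -8.33 mm, y_c = 157.19 mm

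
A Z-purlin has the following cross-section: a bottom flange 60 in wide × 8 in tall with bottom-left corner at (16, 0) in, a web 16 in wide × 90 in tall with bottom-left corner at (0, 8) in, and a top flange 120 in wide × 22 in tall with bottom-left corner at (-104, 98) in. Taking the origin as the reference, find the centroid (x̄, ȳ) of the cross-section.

bottom flange: A = 60 × 8 = 480.00, centroid at (46.00, 4.00).
web: A = 16 × 90 = 1440.00, centroid at (8.00, 53.00).
top flange: A = 120 × 22 = 2640.00, centroid at (-44.00, 109.00).
ΣA = 4560.00 in², ΣAx̄ = -82560.00 in³, ΣAȳ = 366000.00 in³.
x̄ = -82560.00/4560.00 = -18.11 in; ȳ = 366000.00/4560.00 = 80.26 in.

x̄ = -18.11 in, ȳ = 80.26 in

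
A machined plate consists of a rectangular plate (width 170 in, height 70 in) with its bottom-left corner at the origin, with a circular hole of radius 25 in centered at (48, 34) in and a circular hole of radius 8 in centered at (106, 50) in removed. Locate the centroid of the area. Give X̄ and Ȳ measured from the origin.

X̄ = 92.03 in, Ȳ = 34.89 in

plate: A = 170 × 70 = 11900.00, centroid at (85.00, 35.00).
hole 1: A = −π·25² = -1963.50, centroid at (48.00, 34.00).
hole 2: A = −π·8² = -201.06, centroid at (106.00, 50.00).
ΣA = 9735.44 in²
ΣAX̄ = (11900.00)(85.00) + (-1963.50)(48.00) + (-201.06)(106.00) = 895939.66 in³
ΣAȲ = (11900.00)(35.00) + (-1963.50)(34.00) + (-201.06)(50.00) = 339688.06 in³
X̄ = 895939.66 / 9735.44 = 92.03 in
Ȳ = 339688.06 / 9735.44 = 34.89 in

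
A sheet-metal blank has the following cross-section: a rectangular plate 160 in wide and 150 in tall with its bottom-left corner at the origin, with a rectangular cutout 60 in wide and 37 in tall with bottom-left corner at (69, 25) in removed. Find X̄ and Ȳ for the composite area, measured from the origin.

X̄ = 78.06 in, Ȳ = 78.21 in

Part | A | x̄ᵢ | ȳᵢ | A·x̄ᵢ | A·ȳᵢ
plate | 24000.00 | 80.00 | 75.00 | 1920000.00 | 1800000.00
hole | -2220.00 | 99.00 | 43.50 | -219780.00 | -96570.00
Σ | 21780.00 |  |  | 1700220.00 | 1703430.00
X̄ = 1700220.00 / 21780.00 = 78.06 in
Ȳ = 1703430.00 / 21780.00 = 78.21 in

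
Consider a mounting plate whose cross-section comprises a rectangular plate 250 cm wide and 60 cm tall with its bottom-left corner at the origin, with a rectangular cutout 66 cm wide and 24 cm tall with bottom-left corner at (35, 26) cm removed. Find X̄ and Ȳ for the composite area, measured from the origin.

Part | A | x̄ᵢ | ȳᵢ | A·x̄ᵢ | A·ȳᵢ
plate | 15000.00 | 125.00 | 30.00 | 1875000.00 | 450000.00
hole | -1584.00 | 68.00 | 38.00 | -107712.00 | -60192.00
Σ | 13416.00 |  |  | 1767288.00 | 389808.00
X̄ = 1767288.00 / 13416.00 = 131.73 cm
Ȳ = 389808.00 / 13416.00 = 29.06 cm

X̄ = 131.73 cm, Ȳ = 29.06 cm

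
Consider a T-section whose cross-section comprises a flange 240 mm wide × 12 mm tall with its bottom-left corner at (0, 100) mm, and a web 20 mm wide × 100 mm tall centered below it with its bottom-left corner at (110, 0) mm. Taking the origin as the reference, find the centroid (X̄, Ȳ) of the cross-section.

web: A = 20 × 100 = 2000.00, centroid at (120.00, 50.00).
flange: A = 240 × 12 = 2880.00, centroid at (120.00, 106.00).
ΣA = 4880.00 mm², ΣAX̄ = 585600.00 mm³, ΣAȲ = 405280.00 mm³.
X̄ = 585600.00/4880.00 = 120.00 mm; Ȳ = 405280.00/4880.00 = 83.05 mm.

X̄ = 120.00 mm, Ȳ = 83.05 mm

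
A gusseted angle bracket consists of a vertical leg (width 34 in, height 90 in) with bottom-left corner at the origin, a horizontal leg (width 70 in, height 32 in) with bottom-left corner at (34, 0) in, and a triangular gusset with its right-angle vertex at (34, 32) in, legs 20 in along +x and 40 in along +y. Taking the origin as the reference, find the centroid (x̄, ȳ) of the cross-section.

Part | A | x̄ᵢ | ȳᵢ | A·x̄ᵢ | A·ȳᵢ
vertical leg | 3060.00 | 17.00 | 45.00 | 52020.00 | 137700.00
horizontal leg | 2240.00 | 69.00 | 16.00 | 154560.00 | 35840.00
gusset | 400.00 | 40.67 | 45.33 | 16266.67 | 18133.33
Σ | 5700.00 |  |  | 222846.67 | 191673.33
x̄ = 222846.67 / 5700.00 = 39.10 in
ȳ = 191673.33 / 5700.00 = 33.63 in

x̄ = 39.10 in, ȳ = 33.63 in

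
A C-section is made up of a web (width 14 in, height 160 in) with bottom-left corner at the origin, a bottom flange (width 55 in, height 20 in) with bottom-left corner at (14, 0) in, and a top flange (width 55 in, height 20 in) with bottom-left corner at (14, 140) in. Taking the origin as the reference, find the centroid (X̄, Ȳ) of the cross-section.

Part | A | x̄ᵢ | ȳᵢ | A·x̄ᵢ | A·ȳᵢ
web | 2240.00 | 7.00 | 80.00 | 15680.00 | 179200.00
bottom flange | 1100.00 | 41.50 | 10.00 | 45650.00 | 11000.00
top flange | 1100.00 | 41.50 | 150.00 | 45650.00 | 165000.00
Σ | 4440.00 |  |  | 106980.00 | 355200.00
X̄ = 106980.00 / 4440.00 = 24.09 in
Ȳ = 355200.00 / 4440.00 = 80.00 in

X̄ = 24.09 in, Ȳ = 80.00 in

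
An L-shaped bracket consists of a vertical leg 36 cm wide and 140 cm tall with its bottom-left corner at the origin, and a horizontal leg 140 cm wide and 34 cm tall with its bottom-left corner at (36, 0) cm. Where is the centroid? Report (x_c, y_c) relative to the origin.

x_c = 60.74 cm, y_c = 44.26 cm

vertical leg: A = 36 × 140 = 5040.00, centroid at (18.00, 70.00).
horizontal leg: A = 140 × 34 = 4760.00, centroid at (106.00, 17.00).
ΣA = 9800.00 cm², ΣAx_c = 595280.00 cm³, ΣAy_c = 433720.00 cm³.
x_c = 595280.00/9800.00 = 60.74 cm; y_c = 433720.00/9800.00 = 44.26 cm.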